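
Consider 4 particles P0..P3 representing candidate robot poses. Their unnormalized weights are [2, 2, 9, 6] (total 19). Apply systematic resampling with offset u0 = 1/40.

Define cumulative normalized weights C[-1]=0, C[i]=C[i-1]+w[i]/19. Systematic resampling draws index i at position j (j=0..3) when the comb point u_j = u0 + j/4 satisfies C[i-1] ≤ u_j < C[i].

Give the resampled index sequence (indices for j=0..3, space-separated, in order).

C = [2/19, 4/19, 13/19, 1]
j=0: u_0=1/40 ∈ [0, 2/19) → index 0
j=1: u_1=11/40 ∈ [4/19, 13/19) → index 2
j=2: u_2=21/40 ∈ [4/19, 13/19) → index 2
j=3: u_3=31/40 ∈ [13/19, 1) → index 3

0 2 2 3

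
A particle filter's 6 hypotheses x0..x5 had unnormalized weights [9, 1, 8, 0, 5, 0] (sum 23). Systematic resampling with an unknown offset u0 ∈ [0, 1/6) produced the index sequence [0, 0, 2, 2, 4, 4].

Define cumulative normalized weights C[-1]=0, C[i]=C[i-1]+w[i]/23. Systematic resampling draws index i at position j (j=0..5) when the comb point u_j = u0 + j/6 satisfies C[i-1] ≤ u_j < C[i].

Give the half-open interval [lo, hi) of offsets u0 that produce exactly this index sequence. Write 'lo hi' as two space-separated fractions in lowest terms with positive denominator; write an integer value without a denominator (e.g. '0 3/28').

C = [9/23, 10/23, 18/23, 18/23, 1, 1]
j=0 picked index 0: u0 ∈ [0, 9/23)
j=1 picked index 0: u0 ∈ [-1/6, 31/138)
j=2 picked index 2: u0 ∈ [7/69, 31/69)
j=3 picked index 2: u0 ∈ [-3/46, 13/46)
j=4 picked index 4: u0 ∈ [8/69, 1/3)
j=5 picked index 4: u0 ∈ [-7/138, 1/6)
intersection: [8/69, 1/6)

8/69 1/6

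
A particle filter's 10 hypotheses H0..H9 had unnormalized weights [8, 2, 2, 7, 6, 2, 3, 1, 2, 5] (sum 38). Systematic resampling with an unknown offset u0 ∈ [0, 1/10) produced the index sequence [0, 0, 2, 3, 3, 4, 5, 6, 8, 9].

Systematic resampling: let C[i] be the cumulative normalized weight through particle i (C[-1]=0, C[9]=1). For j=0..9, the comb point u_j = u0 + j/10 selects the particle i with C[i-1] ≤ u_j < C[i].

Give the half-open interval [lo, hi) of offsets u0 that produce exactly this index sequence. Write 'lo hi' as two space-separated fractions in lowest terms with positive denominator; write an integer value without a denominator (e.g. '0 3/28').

C = [4/19, 5/19, 6/19, 1/2, 25/38, 27/38, 15/19, 31/38, 33/38, 1]
j=0 picked index 0: u0 ∈ [0, 4/19)
j=1 picked index 0: u0 ∈ [-1/10, 21/190)
j=2 picked index 2: u0 ∈ [6/95, 11/95)
j=3 picked index 3: u0 ∈ [3/190, 1/5)
j=4 picked index 3: u0 ∈ [-8/95, 1/10)
j=5 picked index 4: u0 ∈ [0, 3/19)
j=6 picked index 5: u0 ∈ [11/190, 21/190)
j=7 picked index 6: u0 ∈ [1/95, 17/190)
j=8 picked index 8: u0 ∈ [3/190, 13/190)
j=9 picked index 9: u0 ∈ [-3/95, 1/10)
intersection: [6/95, 13/190)

6/95 13/190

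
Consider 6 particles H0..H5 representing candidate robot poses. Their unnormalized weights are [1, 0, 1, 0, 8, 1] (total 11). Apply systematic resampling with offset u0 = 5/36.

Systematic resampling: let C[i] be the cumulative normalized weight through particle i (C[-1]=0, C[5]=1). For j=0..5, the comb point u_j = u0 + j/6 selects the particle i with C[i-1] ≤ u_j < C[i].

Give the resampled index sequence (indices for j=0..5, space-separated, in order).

2 4 4 4 4 5

C = [1/11, 1/11, 2/11, 2/11, 10/11, 1]
j=0: u_0=5/36 ∈ [1/11, 2/11) → index 2
j=1: u_1=11/36 ∈ [2/11, 10/11) → index 4
j=2: u_2=17/36 ∈ [2/11, 10/11) → index 4
j=3: u_3=23/36 ∈ [2/11, 10/11) → index 4
j=4: u_4=29/36 ∈ [2/11, 10/11) → index 4
j=5: u_5=35/36 ∈ [10/11, 1) → index 5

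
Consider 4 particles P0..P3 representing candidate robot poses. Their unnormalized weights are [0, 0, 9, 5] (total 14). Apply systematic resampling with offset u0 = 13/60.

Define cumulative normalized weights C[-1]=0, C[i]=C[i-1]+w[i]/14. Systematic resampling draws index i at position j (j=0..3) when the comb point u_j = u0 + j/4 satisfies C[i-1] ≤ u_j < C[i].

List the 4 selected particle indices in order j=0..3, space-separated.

C = [0, 0, 9/14, 1]
j=0: u_0=13/60 ∈ [0, 9/14) → index 2
j=1: u_1=7/15 ∈ [0, 9/14) → index 2
j=2: u_2=43/60 ∈ [9/14, 1) → index 3
j=3: u_3=29/30 ∈ [9/14, 1) → index 3

2 2 3 3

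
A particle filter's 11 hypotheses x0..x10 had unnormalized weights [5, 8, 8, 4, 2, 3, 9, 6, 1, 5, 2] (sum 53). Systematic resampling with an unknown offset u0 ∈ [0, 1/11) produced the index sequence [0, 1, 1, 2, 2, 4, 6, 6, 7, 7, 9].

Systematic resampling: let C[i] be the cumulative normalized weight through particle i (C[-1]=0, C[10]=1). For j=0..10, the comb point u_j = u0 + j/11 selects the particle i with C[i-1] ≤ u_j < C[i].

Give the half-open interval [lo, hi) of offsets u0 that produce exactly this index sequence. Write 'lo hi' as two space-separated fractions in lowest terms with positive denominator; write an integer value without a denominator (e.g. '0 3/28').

C = [5/53, 13/53, 21/53, 25/53, 27/53, 30/53, 39/53, 45/53, 46/53, 51/53, 1]
j=0 picked index 0: u0 ∈ [0, 5/53)
j=1 picked index 1: u0 ∈ [2/583, 90/583)
j=2 picked index 1: u0 ∈ [-51/583, 37/583)
j=3 picked index 2: u0 ∈ [-16/583, 72/583)
j=4 picked index 2: u0 ∈ [-69/583, 19/583)
j=5 picked index 4: u0 ∈ [10/583, 32/583)
j=6 picked index 6: u0 ∈ [12/583, 111/583)
j=7 picked index 6: u0 ∈ [-41/583, 58/583)
j=8 picked index 7: u0 ∈ [5/583, 71/583)
j=9 picked index 7: u0 ∈ [-48/583, 18/583)
j=10 picked index 9: u0 ∈ [-24/583, 31/583)
intersection: [12/583, 18/583)

12/583 18/583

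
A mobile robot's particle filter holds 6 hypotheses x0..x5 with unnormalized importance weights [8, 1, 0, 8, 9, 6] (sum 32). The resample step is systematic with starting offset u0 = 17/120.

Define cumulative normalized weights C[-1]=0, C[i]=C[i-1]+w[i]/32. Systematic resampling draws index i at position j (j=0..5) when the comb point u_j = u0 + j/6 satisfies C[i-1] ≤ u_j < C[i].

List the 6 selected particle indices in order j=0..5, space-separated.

0 3 3 4 4 5

C = [1/4, 9/32, 9/32, 17/32, 13/16, 1]
j=0: u_0=17/120 ∈ [0, 1/4) → index 0
j=1: u_1=37/120 ∈ [9/32, 17/32) → index 3
j=2: u_2=19/40 ∈ [9/32, 17/32) → index 3
j=3: u_3=77/120 ∈ [17/32, 13/16) → index 4
j=4: u_4=97/120 ∈ [17/32, 13/16) → index 4
j=5: u_5=39/40 ∈ [13/16, 1) → index 5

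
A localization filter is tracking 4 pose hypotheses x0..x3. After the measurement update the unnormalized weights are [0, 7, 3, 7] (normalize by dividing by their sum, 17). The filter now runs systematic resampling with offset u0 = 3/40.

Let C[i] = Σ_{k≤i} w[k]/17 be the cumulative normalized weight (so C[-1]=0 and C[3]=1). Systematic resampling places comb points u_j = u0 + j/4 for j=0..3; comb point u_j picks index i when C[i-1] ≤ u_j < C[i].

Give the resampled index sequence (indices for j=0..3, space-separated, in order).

C = [0, 7/17, 10/17, 1]
j=0: u_0=3/40 ∈ [0, 7/17) → index 1
j=1: u_1=13/40 ∈ [0, 7/17) → index 1
j=2: u_2=23/40 ∈ [7/17, 10/17) → index 2
j=3: u_3=33/40 ∈ [10/17, 1) → index 3

1 1 2 3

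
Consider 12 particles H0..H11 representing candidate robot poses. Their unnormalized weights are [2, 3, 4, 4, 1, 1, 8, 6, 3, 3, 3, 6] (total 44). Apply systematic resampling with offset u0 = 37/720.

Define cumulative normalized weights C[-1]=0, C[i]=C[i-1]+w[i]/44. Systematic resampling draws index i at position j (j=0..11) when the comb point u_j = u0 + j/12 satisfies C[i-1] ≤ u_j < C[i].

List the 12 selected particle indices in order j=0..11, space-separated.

1 2 3 4 6 6 7 7 8 10 11 11

C = [1/22, 5/44, 9/44, 13/44, 7/22, 15/44, 23/44, 29/44, 8/11, 35/44, 19/22, 1]
j=0: u_0=37/720 ∈ [1/22, 5/44) → index 1
j=1: u_1=97/720 ∈ [5/44, 9/44) → index 2
j=2: u_2=157/720 ∈ [9/44, 13/44) → index 3
j=3: u_3=217/720 ∈ [13/44, 7/22) → index 4
j=4: u_4=277/720 ∈ [15/44, 23/44) → index 6
j=5: u_5=337/720 ∈ [15/44, 23/44) → index 6
j=6: u_6=397/720 ∈ [23/44, 29/44) → index 7
j=7: u_7=457/720 ∈ [23/44, 29/44) → index 7
j=8: u_8=517/720 ∈ [29/44, 8/11) → index 8
j=9: u_9=577/720 ∈ [35/44, 19/22) → index 10
j=10: u_10=637/720 ∈ [19/22, 1) → index 11
j=11: u_11=697/720 ∈ [19/22, 1) → index 11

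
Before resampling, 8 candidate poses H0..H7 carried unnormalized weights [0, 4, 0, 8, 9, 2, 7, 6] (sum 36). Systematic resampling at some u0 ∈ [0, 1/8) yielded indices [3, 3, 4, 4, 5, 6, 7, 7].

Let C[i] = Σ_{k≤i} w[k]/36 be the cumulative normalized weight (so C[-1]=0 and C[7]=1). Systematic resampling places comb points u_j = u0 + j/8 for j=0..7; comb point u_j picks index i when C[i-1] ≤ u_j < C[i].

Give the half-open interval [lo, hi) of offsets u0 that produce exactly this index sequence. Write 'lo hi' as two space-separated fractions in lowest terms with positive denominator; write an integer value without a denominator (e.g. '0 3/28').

C = [0, 1/9, 1/9, 1/3, 7/12, 23/36, 5/6, 1]
j=0 picked index 3: u0 ∈ [1/9, 1/3)
j=1 picked index 3: u0 ∈ [-1/72, 5/24)
j=2 picked index 4: u0 ∈ [1/12, 1/3)
j=3 picked index 4: u0 ∈ [-1/24, 5/24)
j=4 picked index 5: u0 ∈ [1/12, 5/36)
j=5 picked index 6: u0 ∈ [1/72, 5/24)
j=6 picked index 7: u0 ∈ [1/12, 1/4)
j=7 picked index 7: u0 ∈ [-1/24, 1/8)
intersection: [1/9, 1/8)

1/9 1/8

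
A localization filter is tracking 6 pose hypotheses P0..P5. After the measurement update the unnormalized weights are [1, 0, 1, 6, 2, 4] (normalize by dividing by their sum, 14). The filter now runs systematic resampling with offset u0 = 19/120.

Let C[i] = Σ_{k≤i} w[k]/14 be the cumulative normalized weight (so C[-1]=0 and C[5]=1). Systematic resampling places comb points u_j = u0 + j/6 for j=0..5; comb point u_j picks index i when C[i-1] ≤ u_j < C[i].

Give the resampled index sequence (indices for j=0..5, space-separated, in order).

C = [1/14, 1/14, 1/7, 4/7, 5/7, 1]
j=0: u_0=19/120 ∈ [1/7, 4/7) → index 3
j=1: u_1=13/40 ∈ [1/7, 4/7) → index 3
j=2: u_2=59/120 ∈ [1/7, 4/7) → index 3
j=3: u_3=79/120 ∈ [4/7, 5/7) → index 4
j=4: u_4=33/40 ∈ [5/7, 1) → index 5
j=5: u_5=119/120 ∈ [5/7, 1) → index 5

3 3 3 4 5 5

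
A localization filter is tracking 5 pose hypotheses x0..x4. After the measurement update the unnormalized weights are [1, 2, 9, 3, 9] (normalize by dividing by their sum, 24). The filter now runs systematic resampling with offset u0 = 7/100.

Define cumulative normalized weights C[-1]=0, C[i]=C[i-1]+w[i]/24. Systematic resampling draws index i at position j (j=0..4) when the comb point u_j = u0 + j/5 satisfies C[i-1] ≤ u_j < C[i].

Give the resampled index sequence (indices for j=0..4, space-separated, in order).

C = [1/24, 1/8, 1/2, 5/8, 1]
j=0: u_0=7/100 ∈ [1/24, 1/8) → index 1
j=1: u_1=27/100 ∈ [1/8, 1/2) → index 2
j=2: u_2=47/100 ∈ [1/8, 1/2) → index 2
j=3: u_3=67/100 ∈ [5/8, 1) → index 4
j=4: u_4=87/100 ∈ [5/8, 1) → index 4

1 2 2 4 4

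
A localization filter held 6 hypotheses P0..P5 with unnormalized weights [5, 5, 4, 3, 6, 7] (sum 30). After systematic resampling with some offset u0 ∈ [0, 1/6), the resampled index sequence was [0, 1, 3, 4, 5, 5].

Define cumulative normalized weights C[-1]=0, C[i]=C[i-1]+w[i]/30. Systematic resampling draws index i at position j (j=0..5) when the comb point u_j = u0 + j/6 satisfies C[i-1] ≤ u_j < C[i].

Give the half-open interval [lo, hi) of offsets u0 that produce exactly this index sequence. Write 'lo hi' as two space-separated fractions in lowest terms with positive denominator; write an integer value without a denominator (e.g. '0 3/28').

2/15 1/6

C = [1/6, 1/3, 7/15, 17/30, 23/30, 1]
j=0 picked index 0: u0 ∈ [0, 1/6)
j=1 picked index 1: u0 ∈ [0, 1/6)
j=2 picked index 3: u0 ∈ [2/15, 7/30)
j=3 picked index 4: u0 ∈ [1/15, 4/15)
j=4 picked index 5: u0 ∈ [1/10, 1/3)
j=5 picked index 5: u0 ∈ [-1/15, 1/6)
intersection: [2/15, 1/6)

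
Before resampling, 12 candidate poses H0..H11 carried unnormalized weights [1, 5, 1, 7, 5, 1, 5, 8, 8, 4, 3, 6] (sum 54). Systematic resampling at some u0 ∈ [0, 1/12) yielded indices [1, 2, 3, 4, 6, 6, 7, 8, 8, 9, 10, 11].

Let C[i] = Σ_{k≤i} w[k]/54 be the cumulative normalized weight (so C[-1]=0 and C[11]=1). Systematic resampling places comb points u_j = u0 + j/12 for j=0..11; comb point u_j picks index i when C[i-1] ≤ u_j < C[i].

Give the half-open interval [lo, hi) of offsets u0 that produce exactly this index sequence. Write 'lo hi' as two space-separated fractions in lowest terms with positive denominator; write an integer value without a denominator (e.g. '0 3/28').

1/27 5/108

C = [1/54, 1/9, 7/54, 7/27, 19/54, 10/27, 25/54, 11/18, 41/54, 5/6, 8/9, 1]
j=0 picked index 1: u0 ∈ [1/54, 1/9)
j=1 picked index 2: u0 ∈ [1/36, 5/108)
j=2 picked index 3: u0 ∈ [-1/27, 5/54)
j=3 picked index 4: u0 ∈ [1/108, 11/108)
j=4 picked index 6: u0 ∈ [1/27, 7/54)
j=5 picked index 6: u0 ∈ [-5/108, 5/108)
j=6 picked index 7: u0 ∈ [-1/27, 1/9)
j=7 picked index 8: u0 ∈ [1/36, 19/108)
j=8 picked index 8: u0 ∈ [-1/18, 5/54)
j=9 picked index 9: u0 ∈ [1/108, 1/12)
j=10 picked index 10: u0 ∈ [0, 1/18)
j=11 picked index 11: u0 ∈ [-1/36, 1/12)
intersection: [1/27, 5/108)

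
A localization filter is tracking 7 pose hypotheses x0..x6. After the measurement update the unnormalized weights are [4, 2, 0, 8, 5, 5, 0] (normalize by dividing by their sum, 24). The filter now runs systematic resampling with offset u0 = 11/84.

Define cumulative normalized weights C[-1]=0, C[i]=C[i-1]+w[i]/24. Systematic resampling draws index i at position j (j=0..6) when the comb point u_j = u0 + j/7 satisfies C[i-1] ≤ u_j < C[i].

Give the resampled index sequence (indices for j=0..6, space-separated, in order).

0 3 3 3 4 5 5

C = [1/6, 1/4, 1/4, 7/12, 19/24, 1, 1]
j=0: u_0=11/84 ∈ [0, 1/6) → index 0
j=1: u_1=23/84 ∈ [1/4, 7/12) → index 3
j=2: u_2=5/12 ∈ [1/4, 7/12) → index 3
j=3: u_3=47/84 ∈ [1/4, 7/12) → index 3
j=4: u_4=59/84 ∈ [7/12, 19/24) → index 4
j=5: u_5=71/84 ∈ [19/24, 1) → index 5
j=6: u_6=83/84 ∈ [19/24, 1) → index 5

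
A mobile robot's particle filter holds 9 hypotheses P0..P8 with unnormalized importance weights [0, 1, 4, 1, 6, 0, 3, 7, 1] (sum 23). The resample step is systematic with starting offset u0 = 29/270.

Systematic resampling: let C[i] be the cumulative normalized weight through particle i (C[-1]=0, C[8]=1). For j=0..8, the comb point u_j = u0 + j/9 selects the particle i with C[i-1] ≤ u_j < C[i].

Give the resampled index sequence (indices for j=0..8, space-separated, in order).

C = [0, 1/23, 5/23, 6/23, 12/23, 12/23, 15/23, 22/23, 1]
j=0: u_0=29/270 ∈ [1/23, 5/23) → index 2
j=1: u_1=59/270 ∈ [5/23, 6/23) → index 3
j=2: u_2=89/270 ∈ [6/23, 12/23) → index 4
j=3: u_3=119/270 ∈ [6/23, 12/23) → index 4
j=4: u_4=149/270 ∈ [12/23, 15/23) → index 6
j=5: u_5=179/270 ∈ [15/23, 22/23) → index 7
j=6: u_6=209/270 ∈ [15/23, 22/23) → index 7
j=7: u_7=239/270 ∈ [15/23, 22/23) → index 7
j=8: u_8=269/270 ∈ [22/23, 1) → index 8

2 3 4 4 6 7 7 7 8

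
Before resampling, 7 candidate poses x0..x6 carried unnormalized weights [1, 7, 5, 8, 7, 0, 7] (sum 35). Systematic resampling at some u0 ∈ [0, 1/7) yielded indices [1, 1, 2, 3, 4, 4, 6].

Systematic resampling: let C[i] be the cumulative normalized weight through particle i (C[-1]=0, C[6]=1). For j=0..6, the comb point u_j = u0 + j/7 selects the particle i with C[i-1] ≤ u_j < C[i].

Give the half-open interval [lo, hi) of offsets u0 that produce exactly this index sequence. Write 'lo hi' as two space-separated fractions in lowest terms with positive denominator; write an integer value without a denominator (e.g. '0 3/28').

C = [1/35, 8/35, 13/35, 3/5, 4/5, 4/5, 1]
j=0 picked index 1: u0 ∈ [1/35, 8/35)
j=1 picked index 1: u0 ∈ [-4/35, 3/35)
j=2 picked index 2: u0 ∈ [-2/35, 3/35)
j=3 picked index 3: u0 ∈ [-2/35, 6/35)
j=4 picked index 4: u0 ∈ [1/35, 8/35)
j=5 picked index 4: u0 ∈ [-4/35, 3/35)
j=6 picked index 6: u0 ∈ [-2/35, 1/7)
intersection: [1/35, 3/35)

1/35 3/35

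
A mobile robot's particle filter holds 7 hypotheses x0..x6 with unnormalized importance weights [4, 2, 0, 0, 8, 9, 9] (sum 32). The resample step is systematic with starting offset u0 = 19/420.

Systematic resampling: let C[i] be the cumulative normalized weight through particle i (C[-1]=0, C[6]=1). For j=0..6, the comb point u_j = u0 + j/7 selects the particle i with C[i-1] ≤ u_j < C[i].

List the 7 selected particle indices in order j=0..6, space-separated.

0 4 4 5 5 6 6

C = [1/8, 3/16, 3/16, 3/16, 7/16, 23/32, 1]
j=0: u_0=19/420 ∈ [0, 1/8) → index 0
j=1: u_1=79/420 ∈ [3/16, 7/16) → index 4
j=2: u_2=139/420 ∈ [3/16, 7/16) → index 4
j=3: u_3=199/420 ∈ [7/16, 23/32) → index 5
j=4: u_4=37/60 ∈ [7/16, 23/32) → index 5
j=5: u_5=319/420 ∈ [23/32, 1) → index 6
j=6: u_6=379/420 ∈ [23/32, 1) → index 6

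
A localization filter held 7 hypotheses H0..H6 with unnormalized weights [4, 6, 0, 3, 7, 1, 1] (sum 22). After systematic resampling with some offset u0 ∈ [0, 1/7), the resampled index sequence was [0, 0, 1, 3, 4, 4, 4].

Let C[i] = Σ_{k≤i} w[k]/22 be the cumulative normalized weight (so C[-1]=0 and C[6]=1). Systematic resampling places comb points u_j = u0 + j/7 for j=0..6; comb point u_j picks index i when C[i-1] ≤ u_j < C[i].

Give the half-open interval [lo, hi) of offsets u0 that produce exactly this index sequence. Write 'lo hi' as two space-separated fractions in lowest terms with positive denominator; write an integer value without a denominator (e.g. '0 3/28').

C = [2/11, 5/11, 5/11, 13/22, 10/11, 21/22, 1]
j=0 picked index 0: u0 ∈ [0, 2/11)
j=1 picked index 0: u0 ∈ [-1/7, 3/77)
j=2 picked index 1: u0 ∈ [-8/77, 13/77)
j=3 picked index 3: u0 ∈ [2/77, 25/154)
j=4 picked index 4: u0 ∈ [3/154, 26/77)
j=5 picked index 4: u0 ∈ [-19/154, 15/77)
j=6 picked index 4: u0 ∈ [-41/154, 4/77)
intersection: [2/77, 3/77)

2/77 3/77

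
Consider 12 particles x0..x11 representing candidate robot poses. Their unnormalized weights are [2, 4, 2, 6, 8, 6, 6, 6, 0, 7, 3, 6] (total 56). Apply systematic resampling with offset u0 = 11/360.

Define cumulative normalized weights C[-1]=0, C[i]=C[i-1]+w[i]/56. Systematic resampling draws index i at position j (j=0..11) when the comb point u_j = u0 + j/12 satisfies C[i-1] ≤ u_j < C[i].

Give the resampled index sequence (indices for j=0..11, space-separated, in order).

C = [1/28, 3/28, 1/7, 1/4, 11/28, 1/2, 17/28, 5/7, 5/7, 47/56, 25/28, 1]
j=0: u_0=11/360 ∈ [0, 1/28) → index 0
j=1: u_1=41/360 ∈ [3/28, 1/7) → index 2
j=2: u_2=71/360 ∈ [1/7, 1/4) → index 3
j=3: u_3=101/360 ∈ [1/4, 11/28) → index 4
j=4: u_4=131/360 ∈ [1/4, 11/28) → index 4
j=5: u_5=161/360 ∈ [11/28, 1/2) → index 5
j=6: u_6=191/360 ∈ [1/2, 17/28) → index 6
j=7: u_7=221/360 ∈ [17/28, 5/7) → index 7
j=8: u_8=251/360 ∈ [17/28, 5/7) → index 7
j=9: u_9=281/360 ∈ [5/7, 47/56) → index 9
j=10: u_10=311/360 ∈ [47/56, 25/28) → index 10
j=11: u_11=341/360 ∈ [25/28, 1) → index 11

0 2 3 4 4 5 6 7 7 9 10 11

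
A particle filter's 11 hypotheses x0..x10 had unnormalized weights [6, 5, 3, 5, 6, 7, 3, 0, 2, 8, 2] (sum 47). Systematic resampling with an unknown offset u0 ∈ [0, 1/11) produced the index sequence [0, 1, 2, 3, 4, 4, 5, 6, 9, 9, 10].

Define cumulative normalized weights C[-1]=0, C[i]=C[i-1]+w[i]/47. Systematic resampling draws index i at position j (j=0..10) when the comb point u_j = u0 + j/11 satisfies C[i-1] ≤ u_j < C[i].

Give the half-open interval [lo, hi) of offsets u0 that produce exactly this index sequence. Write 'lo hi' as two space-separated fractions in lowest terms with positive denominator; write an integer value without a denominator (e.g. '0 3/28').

31/517 40/517

C = [6/47, 11/47, 14/47, 19/47, 25/47, 32/47, 35/47, 35/47, 37/47, 45/47, 1]
j=0 picked index 0: u0 ∈ [0, 6/47)
j=1 picked index 1: u0 ∈ [19/517, 74/517)
j=2 picked index 2: u0 ∈ [27/517, 60/517)
j=3 picked index 3: u0 ∈ [13/517, 68/517)
j=4 picked index 4: u0 ∈ [21/517, 87/517)
j=5 picked index 4: u0 ∈ [-26/517, 40/517)
j=6 picked index 5: u0 ∈ [-7/517, 70/517)
j=7 picked index 6: u0 ∈ [23/517, 56/517)
j=8 picked index 9: u0 ∈ [31/517, 119/517)
j=9 picked index 9: u0 ∈ [-16/517, 72/517)
j=10 picked index 10: u0 ∈ [25/517, 1/11)
intersection: [31/517, 40/517)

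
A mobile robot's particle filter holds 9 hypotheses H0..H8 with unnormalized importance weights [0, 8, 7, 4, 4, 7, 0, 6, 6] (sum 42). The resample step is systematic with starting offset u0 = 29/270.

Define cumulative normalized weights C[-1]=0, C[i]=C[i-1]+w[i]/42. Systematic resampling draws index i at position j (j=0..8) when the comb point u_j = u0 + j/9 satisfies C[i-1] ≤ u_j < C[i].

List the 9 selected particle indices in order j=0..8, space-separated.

C = [0, 4/21, 5/14, 19/42, 23/42, 5/7, 5/7, 6/7, 1]
j=0: u_0=29/270 ∈ [0, 4/21) → index 1
j=1: u_1=59/270 ∈ [4/21, 5/14) → index 2
j=2: u_2=89/270 ∈ [4/21, 5/14) → index 2
j=3: u_3=119/270 ∈ [5/14, 19/42) → index 3
j=4: u_4=149/270 ∈ [23/42, 5/7) → index 5
j=5: u_5=179/270 ∈ [23/42, 5/7) → index 5
j=6: u_6=209/270 ∈ [5/7, 6/7) → index 7
j=7: u_7=239/270 ∈ [6/7, 1) → index 8
j=8: u_8=269/270 ∈ [6/7, 1) → index 8

1 2 2 3 5 5 7 8 8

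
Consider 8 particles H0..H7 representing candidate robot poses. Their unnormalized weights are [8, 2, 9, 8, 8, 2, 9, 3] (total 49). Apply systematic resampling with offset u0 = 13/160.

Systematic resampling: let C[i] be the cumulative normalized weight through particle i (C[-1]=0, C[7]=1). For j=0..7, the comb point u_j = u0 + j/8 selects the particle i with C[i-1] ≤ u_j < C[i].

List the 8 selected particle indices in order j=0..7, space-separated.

0 2 2 3 4 4 6 7

C = [8/49, 10/49, 19/49, 27/49, 5/7, 37/49, 46/49, 1]
j=0: u_0=13/160 ∈ [0, 8/49) → index 0
j=1: u_1=33/160 ∈ [10/49, 19/49) → index 2
j=2: u_2=53/160 ∈ [10/49, 19/49) → index 2
j=3: u_3=73/160 ∈ [19/49, 27/49) → index 3
j=4: u_4=93/160 ∈ [27/49, 5/7) → index 4
j=5: u_5=113/160 ∈ [27/49, 5/7) → index 4
j=6: u_6=133/160 ∈ [37/49, 46/49) → index 6
j=7: u_7=153/160 ∈ [46/49, 1) → index 7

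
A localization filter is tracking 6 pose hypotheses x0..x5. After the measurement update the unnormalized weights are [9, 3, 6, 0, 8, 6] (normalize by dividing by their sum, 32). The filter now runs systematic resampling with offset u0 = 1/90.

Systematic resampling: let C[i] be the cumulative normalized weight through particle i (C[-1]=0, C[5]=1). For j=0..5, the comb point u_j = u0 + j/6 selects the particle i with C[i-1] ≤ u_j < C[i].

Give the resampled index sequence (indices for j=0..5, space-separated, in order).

0 0 1 2 4 5

C = [9/32, 3/8, 9/16, 9/16, 13/16, 1]
j=0: u_0=1/90 ∈ [0, 9/32) → index 0
j=1: u_1=8/45 ∈ [0, 9/32) → index 0
j=2: u_2=31/90 ∈ [9/32, 3/8) → index 1
j=3: u_3=23/45 ∈ [3/8, 9/16) → index 2
j=4: u_4=61/90 ∈ [9/16, 13/16) → index 4
j=5: u_5=38/45 ∈ [13/16, 1) → index 5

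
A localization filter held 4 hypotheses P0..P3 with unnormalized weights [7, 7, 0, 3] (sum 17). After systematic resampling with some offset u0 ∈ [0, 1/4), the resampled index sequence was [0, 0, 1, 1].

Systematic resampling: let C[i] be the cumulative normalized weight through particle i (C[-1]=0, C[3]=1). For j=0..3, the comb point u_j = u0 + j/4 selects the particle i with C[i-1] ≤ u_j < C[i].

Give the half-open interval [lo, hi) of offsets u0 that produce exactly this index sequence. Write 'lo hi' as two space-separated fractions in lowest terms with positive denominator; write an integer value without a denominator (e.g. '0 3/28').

0 5/68

C = [7/17, 14/17, 14/17, 1]
j=0 picked index 0: u0 ∈ [0, 7/17)
j=1 picked index 0: u0 ∈ [-1/4, 11/68)
j=2 picked index 1: u0 ∈ [-3/34, 11/34)
j=3 picked index 1: u0 ∈ [-23/68, 5/68)
intersection: [0, 5/68)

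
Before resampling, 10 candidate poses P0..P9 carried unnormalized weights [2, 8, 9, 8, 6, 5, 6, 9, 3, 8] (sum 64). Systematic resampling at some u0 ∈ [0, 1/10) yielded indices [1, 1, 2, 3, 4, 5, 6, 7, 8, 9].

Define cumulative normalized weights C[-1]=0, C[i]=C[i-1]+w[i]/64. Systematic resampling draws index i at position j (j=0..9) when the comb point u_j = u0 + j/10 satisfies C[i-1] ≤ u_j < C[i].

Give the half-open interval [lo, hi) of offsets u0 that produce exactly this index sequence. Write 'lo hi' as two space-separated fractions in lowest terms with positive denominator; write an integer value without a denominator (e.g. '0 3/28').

C = [1/32, 5/32, 19/64, 27/64, 33/64, 19/32, 11/16, 53/64, 7/8, 1]
j=0 picked index 1: u0 ∈ [1/32, 5/32)
j=1 picked index 1: u0 ∈ [-11/160, 9/160)
j=2 picked index 2: u0 ∈ [-7/160, 31/320)
j=3 picked index 3: u0 ∈ [-1/320, 39/320)
j=4 picked index 4: u0 ∈ [7/320, 37/320)
j=5 picked index 5: u0 ∈ [1/64, 3/32)
j=6 picked index 6: u0 ∈ [-1/160, 7/80)
j=7 picked index 7: u0 ∈ [-1/80, 41/320)
j=8 picked index 8: u0 ∈ [9/320, 3/40)
j=9 picked index 9: u0 ∈ [-1/40, 1/10)
intersection: [1/32, 9/160)

1/32 9/160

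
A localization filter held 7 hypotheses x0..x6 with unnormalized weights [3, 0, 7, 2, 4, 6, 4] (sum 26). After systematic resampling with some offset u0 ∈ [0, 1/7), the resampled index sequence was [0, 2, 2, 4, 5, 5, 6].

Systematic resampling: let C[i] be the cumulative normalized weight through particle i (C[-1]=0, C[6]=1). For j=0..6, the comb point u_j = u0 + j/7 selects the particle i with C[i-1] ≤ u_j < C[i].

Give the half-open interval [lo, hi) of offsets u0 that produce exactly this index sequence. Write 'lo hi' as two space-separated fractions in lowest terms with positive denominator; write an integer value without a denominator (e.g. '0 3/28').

4/91 9/91

C = [3/26, 3/26, 5/13, 6/13, 8/13, 11/13, 1]
j=0 picked index 0: u0 ∈ [0, 3/26)
j=1 picked index 2: u0 ∈ [-5/182, 22/91)
j=2 picked index 2: u0 ∈ [-31/182, 9/91)
j=3 picked index 4: u0 ∈ [3/91, 17/91)
j=4 picked index 5: u0 ∈ [4/91, 25/91)
j=5 picked index 5: u0 ∈ [-9/91, 12/91)
j=6 picked index 6: u0 ∈ [-1/91, 1/7)
intersection: [4/91, 9/91)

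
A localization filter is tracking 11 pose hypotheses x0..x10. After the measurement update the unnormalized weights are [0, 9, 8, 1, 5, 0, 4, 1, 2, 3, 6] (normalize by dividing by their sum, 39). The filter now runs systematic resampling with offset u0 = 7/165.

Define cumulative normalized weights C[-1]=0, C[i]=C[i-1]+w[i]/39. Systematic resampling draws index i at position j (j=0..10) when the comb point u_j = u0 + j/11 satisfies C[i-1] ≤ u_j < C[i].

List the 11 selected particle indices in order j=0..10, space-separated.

C = [0, 3/13, 17/39, 6/13, 23/39, 23/39, 9/13, 28/39, 10/13, 11/13, 1]
j=0: u_0=7/165 ∈ [0, 3/13) → index 1
j=1: u_1=2/15 ∈ [0, 3/13) → index 1
j=2: u_2=37/165 ∈ [0, 3/13) → index 1
j=3: u_3=52/165 ∈ [3/13, 17/39) → index 2
j=4: u_4=67/165 ∈ [3/13, 17/39) → index 2
j=5: u_5=82/165 ∈ [6/13, 23/39) → index 4
j=6: u_6=97/165 ∈ [6/13, 23/39) → index 4
j=7: u_7=112/165 ∈ [23/39, 9/13) → index 6
j=8: u_8=127/165 ∈ [10/13, 11/13) → index 9
j=9: u_9=142/165 ∈ [11/13, 1) → index 10
j=10: u_10=157/165 ∈ [11/13, 1) → index 10

1 1 1 2 2 4 4 6 9 10 10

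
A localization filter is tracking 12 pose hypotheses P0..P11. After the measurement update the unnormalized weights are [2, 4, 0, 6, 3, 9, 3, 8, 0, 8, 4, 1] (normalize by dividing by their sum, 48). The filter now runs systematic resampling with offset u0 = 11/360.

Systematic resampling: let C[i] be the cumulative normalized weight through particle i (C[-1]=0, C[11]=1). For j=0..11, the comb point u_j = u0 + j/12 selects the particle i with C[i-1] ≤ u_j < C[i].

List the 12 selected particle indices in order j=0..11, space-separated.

C = [1/24, 1/8, 1/8, 1/4, 5/16, 1/2, 9/16, 35/48, 35/48, 43/48, 47/48, 1]
j=0: u_0=11/360 ∈ [0, 1/24) → index 0
j=1: u_1=41/360 ∈ [1/24, 1/8) → index 1
j=2: u_2=71/360 ∈ [1/8, 1/4) → index 3
j=3: u_3=101/360 ∈ [1/4, 5/16) → index 4
j=4: u_4=131/360 ∈ [5/16, 1/2) → index 5
j=5: u_5=161/360 ∈ [5/16, 1/2) → index 5
j=6: u_6=191/360 ∈ [1/2, 9/16) → index 6
j=7: u_7=221/360 ∈ [9/16, 35/48) → index 7
j=8: u_8=251/360 ∈ [9/16, 35/48) → index 7
j=9: u_9=281/360 ∈ [35/48, 43/48) → index 9
j=10: u_10=311/360 ∈ [35/48, 43/48) → index 9
j=11: u_11=341/360 ∈ [43/48, 47/48) → index 10

0 1 3 4 5 5 6 7 7 9 9 10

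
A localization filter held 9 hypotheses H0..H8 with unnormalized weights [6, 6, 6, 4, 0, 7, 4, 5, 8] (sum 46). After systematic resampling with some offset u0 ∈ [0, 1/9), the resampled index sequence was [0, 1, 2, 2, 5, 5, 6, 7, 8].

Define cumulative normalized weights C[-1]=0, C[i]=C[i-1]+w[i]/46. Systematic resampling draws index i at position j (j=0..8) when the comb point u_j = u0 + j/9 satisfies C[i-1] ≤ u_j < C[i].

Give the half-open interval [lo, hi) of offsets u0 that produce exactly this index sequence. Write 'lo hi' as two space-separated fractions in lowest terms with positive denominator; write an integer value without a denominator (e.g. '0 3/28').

C = [3/23, 6/23, 9/23, 11/23, 11/23, 29/46, 33/46, 19/23, 1]
j=0 picked index 0: u0 ∈ [0, 3/23)
j=1 picked index 1: u0 ∈ [4/207, 31/207)
j=2 picked index 2: u0 ∈ [8/207, 35/207)
j=3 picked index 2: u0 ∈ [-5/69, 4/69)
j=4 picked index 5: u0 ∈ [7/207, 77/414)
j=5 picked index 5: u0 ∈ [-16/207, 31/414)
j=6 picked index 6: u0 ∈ [-5/138, 7/138)
j=7 picked index 7: u0 ∈ [-25/414, 10/207)
j=8 picked index 8: u0 ∈ [-13/207, 1/9)
intersection: [8/207, 10/207)

8/207 10/207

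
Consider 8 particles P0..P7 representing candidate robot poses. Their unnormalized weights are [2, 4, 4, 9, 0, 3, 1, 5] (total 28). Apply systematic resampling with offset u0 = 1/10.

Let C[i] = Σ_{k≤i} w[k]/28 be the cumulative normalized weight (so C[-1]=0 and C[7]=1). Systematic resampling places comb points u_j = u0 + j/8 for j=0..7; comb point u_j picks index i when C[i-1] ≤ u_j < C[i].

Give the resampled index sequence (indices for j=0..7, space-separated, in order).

1 2 2 3 3 5 7 7

C = [1/14, 3/14, 5/14, 19/28, 19/28, 11/14, 23/28, 1]
j=0: u_0=1/10 ∈ [1/14, 3/14) → index 1
j=1: u_1=9/40 ∈ [3/14, 5/14) → index 2
j=2: u_2=7/20 ∈ [3/14, 5/14) → index 2
j=3: u_3=19/40 ∈ [5/14, 19/28) → index 3
j=4: u_4=3/5 ∈ [5/14, 19/28) → index 3
j=5: u_5=29/40 ∈ [19/28, 11/14) → index 5
j=6: u_6=17/20 ∈ [23/28, 1) → index 7
j=7: u_7=39/40 ∈ [23/28, 1) → index 7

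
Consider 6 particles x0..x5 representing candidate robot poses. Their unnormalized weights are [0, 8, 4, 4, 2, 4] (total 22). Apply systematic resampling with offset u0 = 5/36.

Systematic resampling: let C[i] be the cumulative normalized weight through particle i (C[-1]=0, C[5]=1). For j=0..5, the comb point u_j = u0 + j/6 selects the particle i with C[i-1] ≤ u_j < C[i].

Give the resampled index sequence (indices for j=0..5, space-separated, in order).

1 1 2 3 4 5

C = [0, 4/11, 6/11, 8/11, 9/11, 1]
j=0: u_0=5/36 ∈ [0, 4/11) → index 1
j=1: u_1=11/36 ∈ [0, 4/11) → index 1
j=2: u_2=17/36 ∈ [4/11, 6/11) → index 2
j=3: u_3=23/36 ∈ [6/11, 8/11) → index 3
j=4: u_4=29/36 ∈ [8/11, 9/11) → index 4
j=5: u_5=35/36 ∈ [9/11, 1) → index 5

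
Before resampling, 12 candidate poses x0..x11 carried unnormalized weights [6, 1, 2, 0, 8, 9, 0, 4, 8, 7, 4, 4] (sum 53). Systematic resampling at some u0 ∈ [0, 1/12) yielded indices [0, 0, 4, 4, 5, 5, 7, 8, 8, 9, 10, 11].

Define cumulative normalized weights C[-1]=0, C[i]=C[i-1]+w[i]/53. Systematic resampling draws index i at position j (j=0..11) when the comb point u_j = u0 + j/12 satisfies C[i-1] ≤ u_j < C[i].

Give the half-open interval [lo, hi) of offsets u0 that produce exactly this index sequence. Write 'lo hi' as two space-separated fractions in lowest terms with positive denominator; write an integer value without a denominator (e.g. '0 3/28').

5/318 19/636

C = [6/53, 7/53, 9/53, 9/53, 17/53, 26/53, 26/53, 30/53, 38/53, 45/53, 49/53, 1]
j=0 picked index 0: u0 ∈ [0, 6/53)
j=1 picked index 0: u0 ∈ [-1/12, 19/636)
j=2 picked index 4: u0 ∈ [1/318, 49/318)
j=3 picked index 4: u0 ∈ [-17/212, 15/212)
j=4 picked index 5: u0 ∈ [-2/159, 25/159)
j=5 picked index 5: u0 ∈ [-61/636, 47/636)
j=6 picked index 7: u0 ∈ [-1/106, 7/106)
j=7 picked index 8: u0 ∈ [-11/636, 85/636)
j=8 picked index 8: u0 ∈ [-16/159, 8/159)
j=9 picked index 9: u0 ∈ [-7/212, 21/212)
j=10 picked index 10: u0 ∈ [5/318, 29/318)
j=11 picked index 11: u0 ∈ [5/636, 1/12)
intersection: [5/318, 19/636)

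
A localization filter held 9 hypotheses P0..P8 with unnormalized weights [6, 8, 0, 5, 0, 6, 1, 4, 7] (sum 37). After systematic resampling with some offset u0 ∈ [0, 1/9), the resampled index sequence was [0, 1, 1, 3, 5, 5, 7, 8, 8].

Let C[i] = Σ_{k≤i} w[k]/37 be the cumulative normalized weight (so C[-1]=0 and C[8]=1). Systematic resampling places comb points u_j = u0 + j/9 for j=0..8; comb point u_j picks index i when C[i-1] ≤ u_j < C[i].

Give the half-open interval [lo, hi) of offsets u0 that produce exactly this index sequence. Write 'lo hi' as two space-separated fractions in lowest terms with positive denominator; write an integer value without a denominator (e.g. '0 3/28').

C = [6/37, 14/37, 14/37, 19/37, 19/37, 25/37, 26/37, 30/37, 1]
j=0 picked index 0: u0 ∈ [0, 6/37)
j=1 picked index 1: u0 ∈ [17/333, 89/333)
j=2 picked index 1: u0 ∈ [-20/333, 52/333)
j=3 picked index 3: u0 ∈ [5/111, 20/111)
j=4 picked index 5: u0 ∈ [23/333, 77/333)
j=5 picked index 5: u0 ∈ [-14/333, 40/333)
j=6 picked index 7: u0 ∈ [4/111, 16/111)
j=7 picked index 8: u0 ∈ [11/333, 2/9)
j=8 picked index 8: u0 ∈ [-26/333, 1/9)
intersection: [23/333, 1/9)

23/333 1/9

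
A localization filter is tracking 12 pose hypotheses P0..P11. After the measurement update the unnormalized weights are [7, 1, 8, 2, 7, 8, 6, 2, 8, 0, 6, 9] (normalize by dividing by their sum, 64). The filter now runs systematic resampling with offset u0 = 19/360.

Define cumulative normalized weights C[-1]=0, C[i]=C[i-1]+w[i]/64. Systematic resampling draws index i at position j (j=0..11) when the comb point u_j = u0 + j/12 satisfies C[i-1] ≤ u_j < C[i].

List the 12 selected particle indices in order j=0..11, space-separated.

0 2 2 4 4 5 6 7 8 10 11 11

C = [7/64, 1/8, 1/4, 9/32, 25/64, 33/64, 39/64, 41/64, 49/64, 49/64, 55/64, 1]
j=0: u_0=19/360 ∈ [0, 7/64) → index 0
j=1: u_1=49/360 ∈ [1/8, 1/4) → index 2
j=2: u_2=79/360 ∈ [1/8, 1/4) → index 2
j=3: u_3=109/360 ∈ [9/32, 25/64) → index 4
j=4: u_4=139/360 ∈ [9/32, 25/64) → index 4
j=5: u_5=169/360 ∈ [25/64, 33/64) → index 5
j=6: u_6=199/360 ∈ [33/64, 39/64) → index 6
j=7: u_7=229/360 ∈ [39/64, 41/64) → index 7
j=8: u_8=259/360 ∈ [41/64, 49/64) → index 8
j=9: u_9=289/360 ∈ [49/64, 55/64) → index 10
j=10: u_10=319/360 ∈ [55/64, 1) → index 11
j=11: u_11=349/360 ∈ [55/64, 1) → index 11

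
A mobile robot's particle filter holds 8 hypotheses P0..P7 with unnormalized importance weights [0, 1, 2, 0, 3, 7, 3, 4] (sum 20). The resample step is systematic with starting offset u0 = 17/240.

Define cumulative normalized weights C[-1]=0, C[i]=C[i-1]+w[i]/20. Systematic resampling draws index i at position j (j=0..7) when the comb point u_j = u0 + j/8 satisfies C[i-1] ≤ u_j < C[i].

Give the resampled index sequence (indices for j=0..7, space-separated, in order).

2 4 5 5 5 6 7 7

C = [0, 1/20, 3/20, 3/20, 3/10, 13/20, 4/5, 1]
j=0: u_0=17/240 ∈ [1/20, 3/20) → index 2
j=1: u_1=47/240 ∈ [3/20, 3/10) → index 4
j=2: u_2=77/240 ∈ [3/10, 13/20) → index 5
j=3: u_3=107/240 ∈ [3/10, 13/20) → index 5
j=4: u_4=137/240 ∈ [3/10, 13/20) → index 5
j=5: u_5=167/240 ∈ [13/20, 4/5) → index 6
j=6: u_6=197/240 ∈ [4/5, 1) → index 7
j=7: u_7=227/240 ∈ [4/5, 1) → index 7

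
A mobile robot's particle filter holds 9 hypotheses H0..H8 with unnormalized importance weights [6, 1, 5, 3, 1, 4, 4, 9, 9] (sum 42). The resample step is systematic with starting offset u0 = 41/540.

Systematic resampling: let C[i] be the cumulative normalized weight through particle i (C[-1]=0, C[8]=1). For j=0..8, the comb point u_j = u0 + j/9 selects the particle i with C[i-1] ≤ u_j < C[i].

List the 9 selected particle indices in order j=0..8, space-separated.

0 2 3 5 6 7 7 8 8

C = [1/7, 1/6, 2/7, 5/14, 8/21, 10/21, 4/7, 11/14, 1]
j=0: u_0=41/540 ∈ [0, 1/7) → index 0
j=1: u_1=101/540 ∈ [1/6, 2/7) → index 2
j=2: u_2=161/540 ∈ [2/7, 5/14) → index 3
j=3: u_3=221/540 ∈ [8/21, 10/21) → index 5
j=4: u_4=281/540 ∈ [10/21, 4/7) → index 6
j=5: u_5=341/540 ∈ [4/7, 11/14) → index 7
j=6: u_6=401/540 ∈ [4/7, 11/14) → index 7
j=7: u_7=461/540 ∈ [11/14, 1) → index 8
j=8: u_8=521/540 ∈ [11/14, 1) → index 8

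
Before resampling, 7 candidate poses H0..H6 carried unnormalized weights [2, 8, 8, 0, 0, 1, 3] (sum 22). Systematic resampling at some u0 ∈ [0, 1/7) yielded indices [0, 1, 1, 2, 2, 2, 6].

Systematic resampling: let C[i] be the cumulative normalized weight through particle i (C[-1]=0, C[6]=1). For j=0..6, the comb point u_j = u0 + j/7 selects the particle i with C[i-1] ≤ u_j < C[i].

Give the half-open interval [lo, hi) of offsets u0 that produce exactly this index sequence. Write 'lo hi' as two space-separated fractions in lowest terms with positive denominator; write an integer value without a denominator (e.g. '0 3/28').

2/77 1/11

C = [1/11, 5/11, 9/11, 9/11, 9/11, 19/22, 1]
j=0 picked index 0: u0 ∈ [0, 1/11)
j=1 picked index 1: u0 ∈ [-4/77, 24/77)
j=2 picked index 1: u0 ∈ [-15/77, 13/77)
j=3 picked index 2: u0 ∈ [2/77, 30/77)
j=4 picked index 2: u0 ∈ [-9/77, 19/77)
j=5 picked index 2: u0 ∈ [-20/77, 8/77)
j=6 picked index 6: u0 ∈ [1/154, 1/7)
intersection: [2/77, 1/11)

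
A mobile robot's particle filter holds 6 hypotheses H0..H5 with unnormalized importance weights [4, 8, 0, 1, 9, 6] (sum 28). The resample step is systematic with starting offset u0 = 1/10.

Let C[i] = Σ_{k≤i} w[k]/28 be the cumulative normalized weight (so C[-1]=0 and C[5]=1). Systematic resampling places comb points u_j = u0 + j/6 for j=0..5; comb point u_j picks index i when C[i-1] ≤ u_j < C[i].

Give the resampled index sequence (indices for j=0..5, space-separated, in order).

0 1 3 4 4 5

C = [1/7, 3/7, 3/7, 13/28, 11/14, 1]
j=0: u_0=1/10 ∈ [0, 1/7) → index 0
j=1: u_1=4/15 ∈ [1/7, 3/7) → index 1
j=2: u_2=13/30 ∈ [3/7, 13/28) → index 3
j=3: u_3=3/5 ∈ [13/28, 11/14) → index 4
j=4: u_4=23/30 ∈ [13/28, 11/14) → index 4
j=5: u_5=14/15 ∈ [11/14, 1) → index 5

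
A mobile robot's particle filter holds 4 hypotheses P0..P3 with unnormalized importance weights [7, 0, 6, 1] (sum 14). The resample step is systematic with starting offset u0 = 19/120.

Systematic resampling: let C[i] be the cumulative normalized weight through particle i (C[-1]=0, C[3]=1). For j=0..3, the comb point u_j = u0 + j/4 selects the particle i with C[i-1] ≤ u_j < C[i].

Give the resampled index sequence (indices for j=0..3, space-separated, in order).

0 0 2 2

C = [1/2, 1/2, 13/14, 1]
j=0: u_0=19/120 ∈ [0, 1/2) → index 0
j=1: u_1=49/120 ∈ [0, 1/2) → index 0
j=2: u_2=79/120 ∈ [1/2, 13/14) → index 2
j=3: u_3=109/120 ∈ [1/2, 13/14) → index 2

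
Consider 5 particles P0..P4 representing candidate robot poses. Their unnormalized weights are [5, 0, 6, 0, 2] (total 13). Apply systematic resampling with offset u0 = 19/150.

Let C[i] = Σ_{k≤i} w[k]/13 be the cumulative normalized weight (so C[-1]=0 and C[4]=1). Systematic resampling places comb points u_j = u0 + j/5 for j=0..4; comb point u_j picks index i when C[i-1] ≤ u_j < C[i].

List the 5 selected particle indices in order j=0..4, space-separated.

0 0 2 2 4

C = [5/13, 5/13, 11/13, 11/13, 1]
j=0: u_0=19/150 ∈ [0, 5/13) → index 0
j=1: u_1=49/150 ∈ [0, 5/13) → index 0
j=2: u_2=79/150 ∈ [5/13, 11/13) → index 2
j=3: u_3=109/150 ∈ [5/13, 11/13) → index 2
j=4: u_4=139/150 ∈ [11/13, 1) → index 4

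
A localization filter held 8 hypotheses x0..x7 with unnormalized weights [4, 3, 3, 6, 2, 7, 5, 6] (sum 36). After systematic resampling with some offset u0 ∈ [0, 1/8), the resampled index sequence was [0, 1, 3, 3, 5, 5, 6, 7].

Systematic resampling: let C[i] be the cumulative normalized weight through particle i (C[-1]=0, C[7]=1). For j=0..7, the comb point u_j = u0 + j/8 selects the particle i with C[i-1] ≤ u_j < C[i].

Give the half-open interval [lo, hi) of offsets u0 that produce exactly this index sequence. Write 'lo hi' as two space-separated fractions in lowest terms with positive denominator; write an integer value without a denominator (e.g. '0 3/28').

1/36 5/72

C = [1/9, 7/36, 5/18, 4/9, 1/2, 25/36, 5/6, 1]
j=0 picked index 0: u0 ∈ [0, 1/9)
j=1 picked index 1: u0 ∈ [-1/72, 5/72)
j=2 picked index 3: u0 ∈ [1/36, 7/36)
j=3 picked index 3: u0 ∈ [-7/72, 5/72)
j=4 picked index 5: u0 ∈ [0, 7/36)
j=5 picked index 5: u0 ∈ [-1/8, 5/72)
j=6 picked index 6: u0 ∈ [-1/18, 1/12)
j=7 picked index 7: u0 ∈ [-1/24, 1/8)
intersection: [1/36, 5/72)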